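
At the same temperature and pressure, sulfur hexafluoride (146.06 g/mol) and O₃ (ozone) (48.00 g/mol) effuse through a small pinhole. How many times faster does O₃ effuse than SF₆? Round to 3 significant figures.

1.74

Graham's law gives rate_O₃/rate_SF₆ = √(M_SF₆/M_O₃) = √(146.06/48.00) = √3.043 = 1.74.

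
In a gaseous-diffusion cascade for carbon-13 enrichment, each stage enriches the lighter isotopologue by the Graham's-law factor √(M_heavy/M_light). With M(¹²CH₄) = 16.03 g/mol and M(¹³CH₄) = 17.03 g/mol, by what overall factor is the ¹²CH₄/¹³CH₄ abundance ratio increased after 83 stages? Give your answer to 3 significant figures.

The single-stage factor is √(M_heavy/M_light), so 83 stages give [√(17.03/16.03)]^83 = (17.03/16.03)^(83/2).
= 1.06238^(83/2) = 12.3.

12.3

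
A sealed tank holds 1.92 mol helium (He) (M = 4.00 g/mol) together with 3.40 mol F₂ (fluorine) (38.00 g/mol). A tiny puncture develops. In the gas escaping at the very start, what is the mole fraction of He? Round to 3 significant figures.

Rate_i ∝ x_i/√M_i (Graham's law weighted by mole fraction), so the effusate composition follows n_i/√M_i.
So x_He in the escaping gas = (n_He/√M_He) / Σ(n_i/√M_i)
= (1.92/√4.00) / (1.92/√4.00 + 3.40/√38.00) = 0.9600/(0.9600 + 0.5516) = 0.635.

0.635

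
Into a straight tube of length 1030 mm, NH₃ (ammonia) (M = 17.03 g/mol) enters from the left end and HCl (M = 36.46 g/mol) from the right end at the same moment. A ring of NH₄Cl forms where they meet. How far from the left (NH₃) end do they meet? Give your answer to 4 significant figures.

Graham's law gives d_NH₃/d_HCl = rate_NH₃/rate_HCl = √(M_HCl/M_NH₃) = √(36.46/17.03) = 1.463.
With d_NH₃ + d_HCl = 1030 mm, d_HCl = 1030/(1 + 1.463) = 418.2 mm.
d_NH₃ = 1030 − 418.2 = 611.8 mm.

611.8 mm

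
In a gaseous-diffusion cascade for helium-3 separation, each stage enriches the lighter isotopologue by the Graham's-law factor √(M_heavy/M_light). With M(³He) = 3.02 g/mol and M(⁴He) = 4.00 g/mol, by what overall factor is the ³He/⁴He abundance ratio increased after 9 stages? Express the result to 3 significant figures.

Each stage multiplies the ratio by α = √(4.00/3.02), so after 9 stages the overall factor is α^9 = (4.00/3.02)^(9/2).
= 1.32450^(9/2) = 3.54.

3.54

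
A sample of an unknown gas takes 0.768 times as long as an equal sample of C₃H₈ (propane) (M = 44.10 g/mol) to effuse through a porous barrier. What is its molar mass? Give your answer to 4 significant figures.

By Graham's law, t_X/t_C₃H₈ = √(M_X/M_C₃H₈).
0.768 = √(M_X/44.10)
M_X = 44.10 × 0.768² = 44.10 × 0.5898 = 26.01 g/mol

26.01 g/mol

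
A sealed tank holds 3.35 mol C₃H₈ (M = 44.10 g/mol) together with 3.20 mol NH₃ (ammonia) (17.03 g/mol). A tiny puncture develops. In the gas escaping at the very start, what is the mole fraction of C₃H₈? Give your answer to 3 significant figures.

Each component's effusion rate ∝ (its partial pressure)·(1/√M) ∝ n_i/√M_i.
So x_C₃H₈ in the escaping gas = (n_C₃H₈/√M_C₃H₈) / Σ(n_i/√M_i)
= (3.35/√44.10) / (3.35/√44.10 + 3.20/√17.03) = 0.5045/(0.5045 + 0.7754) = 0.394.

0.394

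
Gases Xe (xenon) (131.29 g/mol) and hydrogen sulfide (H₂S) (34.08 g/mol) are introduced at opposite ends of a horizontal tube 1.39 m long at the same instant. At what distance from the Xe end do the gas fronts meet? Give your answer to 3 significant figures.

Graham's law gives d_Xe/d_H₂S = rate_Xe/rate_H₂S = √(M_H₂S/M_Xe) = √(34.08/131.29) = 0.5095.
With d_Xe + d_H₂S = 1.39 m, d_H₂S = 1.39/(1 + 0.5095) = 0.9208 m.
d_Xe = 1.39 − 0.9208 = 0.469 m.

0.469 m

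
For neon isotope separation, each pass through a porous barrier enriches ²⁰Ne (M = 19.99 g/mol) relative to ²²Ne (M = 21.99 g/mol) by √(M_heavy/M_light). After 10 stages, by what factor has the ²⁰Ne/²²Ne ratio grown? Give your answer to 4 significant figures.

The single-stage factor is √(M_heavy/M_light), so 10 stages give [√(21.99/19.99)]^10 = (21.99/19.99)^(10/2).
= 1.10005^5 = 1.611.

1.611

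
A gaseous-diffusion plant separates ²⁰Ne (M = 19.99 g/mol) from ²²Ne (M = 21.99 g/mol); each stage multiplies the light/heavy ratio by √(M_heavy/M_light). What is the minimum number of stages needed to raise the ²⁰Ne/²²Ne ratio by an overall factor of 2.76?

Per stage α = (21.99/19.99)^(1/2) = 1.10005^0.5, giving ln α = 0.04768.
Need α^N ≥ 2.76 ⇒ N ≥ ln(2.76) / ln α = 1.015 / 0.04768 = 21.29.
Minimum whole number of stages: N = 22.

22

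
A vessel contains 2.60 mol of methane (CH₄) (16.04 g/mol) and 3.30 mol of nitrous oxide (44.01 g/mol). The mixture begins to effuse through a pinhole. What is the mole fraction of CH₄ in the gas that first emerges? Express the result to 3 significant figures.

Effusion rate of each component ∝ n_i/√M_i (partial pressure × 1/√M).
x_CH₄(eff) = (n_CH₄/√M_CH₄) / (n_CH₄/√M_CH₄ + n_N₂O/√M_N₂O)
= (2.60/√16.04) / (2.60/√16.04 + 3.30/√44.01) = 0.6492/(0.6492 + 0.4974) = 0.566.

0.566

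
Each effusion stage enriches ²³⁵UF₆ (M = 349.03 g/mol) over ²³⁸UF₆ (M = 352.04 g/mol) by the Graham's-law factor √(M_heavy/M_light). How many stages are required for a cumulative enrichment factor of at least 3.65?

302

Single-stage factor α = √(352.04/349.03), so ln α = ½ ln(1.00862) = 0.004293.
Need α^N ≥ 3.65 ⇒ N ≥ ln(3.65) / ln α = 1.295 / 0.004293 = 301.56.
So at least 302 stages are needed.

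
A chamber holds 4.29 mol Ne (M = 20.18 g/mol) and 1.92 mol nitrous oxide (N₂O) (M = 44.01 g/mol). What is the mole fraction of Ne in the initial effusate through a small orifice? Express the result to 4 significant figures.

Effusion rate of each component ∝ n_i/√M_i (partial pressure × 1/√M).
x_Ne(eff) = (n_Ne/√M_Ne) / (n_Ne/√M_Ne + n_N₂O/√M_N₂O)
= (4.29/√20.18) / (4.29/√20.18 + 1.92/√44.01) = 0.9550/(0.9550 + 0.2894) = 0.7674.

0.7674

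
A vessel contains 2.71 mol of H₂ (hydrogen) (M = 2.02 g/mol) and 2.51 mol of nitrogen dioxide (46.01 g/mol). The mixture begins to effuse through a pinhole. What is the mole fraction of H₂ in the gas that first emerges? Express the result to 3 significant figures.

0.837

Each component's effusion rate ∝ (its partial pressure)·(1/√M) ∝ n_i/√M_i.
So x_H₂ in the escaping gas = (n_H₂/√M_H₂) / Σ(n_i/√M_i)
= (2.71/√2.02) / (2.71/√2.02 + 2.51/√46.01) = 1.907/(1.907 + 0.3700) = 0.837.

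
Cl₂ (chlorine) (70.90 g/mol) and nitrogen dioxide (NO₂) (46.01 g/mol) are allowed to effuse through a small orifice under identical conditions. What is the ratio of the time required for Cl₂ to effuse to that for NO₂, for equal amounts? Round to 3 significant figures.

Graham's law gives t_Cl₂/t_NO₂ = √(M_Cl₂/M_NO₂) = √(70.90/46.01) = √1.541 = 1.24.

1.24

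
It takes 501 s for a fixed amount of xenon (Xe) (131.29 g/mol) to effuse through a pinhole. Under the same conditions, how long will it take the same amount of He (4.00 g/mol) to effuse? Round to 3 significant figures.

Using Graham's law: t_He/t_Xe = √(M_He/M_Xe) = √(4.00/131.29) = √0.03047 = 0.1745.
So the time for He is 501 × 0.1745 = 87.4 s.

87.4 s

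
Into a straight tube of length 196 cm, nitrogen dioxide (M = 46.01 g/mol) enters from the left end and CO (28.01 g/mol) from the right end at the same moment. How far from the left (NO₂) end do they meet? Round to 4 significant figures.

The fronts meet when d_NO₂ + d_CO = L with d_NO₂/d_CO = √(M_CO/M_NO₂) (Graham's law). Here √(M_CO/M_NO₂) = √(28.01/46.01) = 0.7802.
With d_NO₂ + d_CO = 196 cm, d_CO = 196/(1 + 0.7802) = 110.1 cm.
d_NO₂ = 196 − 110.1 = 85.90 cm.

85.90 cm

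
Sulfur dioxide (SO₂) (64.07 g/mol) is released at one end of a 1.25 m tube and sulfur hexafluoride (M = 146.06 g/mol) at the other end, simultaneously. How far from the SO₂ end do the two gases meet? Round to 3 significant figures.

0.752 m

The fronts meet when d_SO₂ + d_SF₆ = L with d_SO₂/d_SF₆ = √(M_SF₆/M_SO₂) (Graham's law). Here √(M_SF₆/M_SO₂) = √(146.06/64.07) = 1.510.
With d_SO₂ + d_SF₆ = 1.25 m, d_SF₆ = 1.25/(1 + 1.510) = 0.4980 m.
d_SO₂ = 1.25 − 0.4980 = 0.752 m.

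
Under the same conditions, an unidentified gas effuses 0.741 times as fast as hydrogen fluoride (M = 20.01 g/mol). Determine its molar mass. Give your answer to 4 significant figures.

By Graham's law, rate_X/rate_HF = √(M_HF/M_X).
0.741 = √(20.01/M_X)
M_X = 20.01 / 0.741² = 20.01 / 0.5491 = 36.44 g/mol

36.44 g/mol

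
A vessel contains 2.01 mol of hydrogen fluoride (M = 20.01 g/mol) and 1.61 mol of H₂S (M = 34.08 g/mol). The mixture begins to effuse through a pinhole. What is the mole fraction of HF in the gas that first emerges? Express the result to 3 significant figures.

Each component's effusion rate ∝ (its partial pressure)·(1/√M) ∝ n_i/√M_i.
x_HF(eff) = (n_HF/√M_HF) / (n_HF/√M_HF + n_H₂S/√M_H₂S)
= (2.01/√20.01) / (2.01/√20.01 + 1.61/√34.08) = 0.4493/(0.4493 + 0.2758) = 0.620.

0.620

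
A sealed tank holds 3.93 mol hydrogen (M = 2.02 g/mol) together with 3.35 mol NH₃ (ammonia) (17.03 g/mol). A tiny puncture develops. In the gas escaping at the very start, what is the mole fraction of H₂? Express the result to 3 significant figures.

0.773

The effusion rate of species i is ∝ p_i/√M_i ∝ n_i/√M_i.
So x_H₂ in the escaping gas = (n_H₂/√M_H₂) / Σ(n_i/√M_i)
= (3.93/√2.02) / (3.93/√2.02 + 3.35/√17.03) = 2.765/(2.765 + 0.8118) = 0.773.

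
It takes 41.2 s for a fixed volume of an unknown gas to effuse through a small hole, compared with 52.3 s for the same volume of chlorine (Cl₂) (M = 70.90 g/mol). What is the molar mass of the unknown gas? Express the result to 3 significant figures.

From Graham's law, t_X/t_Cl₂ = √(M_X/M_Cl₂).
41.2/52.3 = 0.7878 = √(M_X/70.90)
M_X = 70.90 × 0.7878² = 70.90 × 0.6206 = 44.0 g/mol

44.0 g/mol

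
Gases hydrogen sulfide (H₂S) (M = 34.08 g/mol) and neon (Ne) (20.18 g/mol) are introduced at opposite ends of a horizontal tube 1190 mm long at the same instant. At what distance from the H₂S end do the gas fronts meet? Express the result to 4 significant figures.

The fronts meet when d_H₂S + d_Ne = L with d_H₂S/d_Ne = √(M_Ne/M_H₂S) (Graham's law). Here √(M_Ne/M_H₂S) = √(20.18/34.08) = 0.7695.
With d_H₂S + d_Ne = 1190 mm, d_Ne = 1190/(1 + 0.7695) = 672.5 mm.
d_H₂S = 1190 − 672.5 = 517.5 mm.

517.5 mm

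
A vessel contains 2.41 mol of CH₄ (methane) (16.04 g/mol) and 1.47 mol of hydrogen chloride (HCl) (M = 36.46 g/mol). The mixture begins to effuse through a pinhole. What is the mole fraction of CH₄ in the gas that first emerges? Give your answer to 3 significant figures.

0.712

Each component's effusion rate ∝ (its partial pressure)·(1/√M) ∝ n_i/√M_i.
Mole fraction of CH₄ in the effusate = (n_CH₄/√M_CH₄) / (n_CH₄/√M_CH₄ + n_HCl/√M_HCl)
= (2.41/√16.04) / (2.41/√16.04 + 1.47/√36.46) = 0.6017/(0.6017 + 0.2434) = 0.712.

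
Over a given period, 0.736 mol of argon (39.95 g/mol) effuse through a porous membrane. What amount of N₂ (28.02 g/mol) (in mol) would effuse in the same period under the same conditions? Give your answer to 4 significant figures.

Graham's law gives rate_N₂/rate_Ar = √(M_Ar/M_N₂) = √(39.95/28.02) = √1.426 = 1.194.
So the amount for N₂ is 0.736 × 1.194 = 0.8788 mol.

0.8788 mol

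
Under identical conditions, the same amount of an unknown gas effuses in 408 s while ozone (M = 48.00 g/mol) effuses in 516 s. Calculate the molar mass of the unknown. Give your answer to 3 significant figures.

30.0 g/mol

From Graham's law, t_X/t_O₃ = √(M_X/M_O₃).
408/516 = 0.7907 = √(M_X/48.00)
M_X = 48.00 × 0.7907² = 48.00 × 0.6252 = 30.0 g/mol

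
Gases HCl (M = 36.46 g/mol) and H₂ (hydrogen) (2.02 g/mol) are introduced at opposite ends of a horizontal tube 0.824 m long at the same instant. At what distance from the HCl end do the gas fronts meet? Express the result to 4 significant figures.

0.1570 m

The fronts meet when d_HCl + d_H₂ = L with d_HCl/d_H₂ = √(M_H₂/M_HCl) (Graham's law). Here √(M_H₂/M_HCl) = √(2.02/36.46) = 0.2354.
With d_HCl + d_H₂ = 0.824 m, d_H₂ = 0.824/(1 + 0.2354) = 0.6670 m.
d_HCl = 0.824 − 0.6670 = 0.1570 m.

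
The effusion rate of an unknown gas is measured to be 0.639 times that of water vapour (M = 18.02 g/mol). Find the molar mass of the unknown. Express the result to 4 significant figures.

44.13 g/mol

By Graham's law, rate_X/rate_H₂O = √(M_H₂O/M_X).
0.639 = √(18.02/M_X)
M_X = 18.02 / 0.639² = 18.02 / 0.4083 = 44.13 g/mol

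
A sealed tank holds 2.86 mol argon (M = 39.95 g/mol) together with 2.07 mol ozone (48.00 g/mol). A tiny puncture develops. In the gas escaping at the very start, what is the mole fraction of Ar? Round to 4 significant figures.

0.6023

Effusion rate of each component ∝ n_i/√M_i (partial pressure × 1/√M).
So x_Ar in the escaping gas = (n_Ar/√M_Ar) / Σ(n_i/√M_i)
= (2.86/√39.95) / (2.86/√39.95 + 2.07/√48.00) = 0.4525/(0.4525 + 0.2988) = 0.6023.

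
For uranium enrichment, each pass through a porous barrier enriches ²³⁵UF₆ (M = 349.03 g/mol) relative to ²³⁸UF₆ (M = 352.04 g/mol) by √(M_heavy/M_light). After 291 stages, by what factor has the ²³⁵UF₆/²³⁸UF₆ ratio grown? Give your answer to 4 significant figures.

Each stage multiplies the ratio by α = √(352.04/349.03), so after 291 stages the overall factor is α^291 = (352.04/349.03)^(291/2).
= 1.00862^(291/2) = 3.488.

3.488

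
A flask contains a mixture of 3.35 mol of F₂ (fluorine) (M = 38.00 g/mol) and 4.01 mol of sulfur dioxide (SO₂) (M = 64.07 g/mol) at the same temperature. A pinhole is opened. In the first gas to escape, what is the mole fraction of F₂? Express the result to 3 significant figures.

0.520

Rate_i ∝ x_i/√M_i (Graham's law weighted by mole fraction), so the effusate composition follows n_i/√M_i.
x_F₂(eff) = (n_F₂/√M_F₂) / (n_F₂/√M_F₂ + n_SO₂/√M_SO₂)
= (3.35/√38.00) / (3.35/√38.00 + 4.01/√64.07) = 0.5434/(0.5434 + 0.5010) = 0.520.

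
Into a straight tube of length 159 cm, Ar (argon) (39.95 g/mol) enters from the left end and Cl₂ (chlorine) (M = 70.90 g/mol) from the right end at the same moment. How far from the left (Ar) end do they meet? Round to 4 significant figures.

In equal time, each gas travels a distance ∝ its rate ∝ 1/√M, so d_Ar/d_Cl₂ = √(M_Cl₂/M_Ar) = √(70.90/39.95) = 1.332.
With d_Ar + d_Cl₂ = 159 cm, d_Cl₂ = 159/(1 + 1.332) = 68.18 cm.
d_Ar = 159 − 68.18 = 90.82 cm.

90.82 cm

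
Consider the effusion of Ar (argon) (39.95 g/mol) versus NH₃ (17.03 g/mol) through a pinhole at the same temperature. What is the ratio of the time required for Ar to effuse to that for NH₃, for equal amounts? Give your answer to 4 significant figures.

From Graham's law, t_Ar/t_NH₃ = √(M_Ar/M_NH₃) = √(39.95/17.03) = √2.346 = 1.532.

1.532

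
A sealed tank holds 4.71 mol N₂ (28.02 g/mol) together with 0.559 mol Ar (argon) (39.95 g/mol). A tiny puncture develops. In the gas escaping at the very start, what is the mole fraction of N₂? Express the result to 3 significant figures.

The effusion rate of species i is ∝ p_i/√M_i ∝ n_i/√M_i.
So x_N₂ in the escaping gas = (n_N₂/√M_N₂) / Σ(n_i/√M_i)
= (4.71/√28.02) / (4.71/√28.02 + 0.559/√39.95) = 0.8898/(0.8898 + 0.08844) = 0.910.

0.910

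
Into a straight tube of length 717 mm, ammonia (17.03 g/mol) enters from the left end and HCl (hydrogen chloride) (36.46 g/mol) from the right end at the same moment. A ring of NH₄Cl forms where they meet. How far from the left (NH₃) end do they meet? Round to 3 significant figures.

426 mm

Distances travelled in equal time are proportional to diffusion rates, so d_NH₃/d_HCl = √(M_HCl/M_NH₃) = √(36.46/17.03) = 1.463.
With d_NH₃ + d_HCl = 717 mm, d_HCl = 717/(1 + 1.463) = 291.1 mm.
d_NH₃ = 717 − 291.1 = 426 mm.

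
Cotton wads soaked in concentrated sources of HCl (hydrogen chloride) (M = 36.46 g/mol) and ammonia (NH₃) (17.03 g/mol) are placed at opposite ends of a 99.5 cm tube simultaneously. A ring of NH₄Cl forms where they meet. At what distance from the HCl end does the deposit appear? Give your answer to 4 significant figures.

40.39 cm

Distances travelled in equal time are proportional to diffusion rates, so d_HCl/d_NH₃ = √(M_NH₃/M_HCl) = √(17.03/36.46) = 0.6834.
With d_HCl + d_NH₃ = 99.5 cm, d_NH₃ = 99.5/(1 + 0.6834) = 59.11 cm.
d_HCl = 99.5 − 59.11 = 40.39 cm.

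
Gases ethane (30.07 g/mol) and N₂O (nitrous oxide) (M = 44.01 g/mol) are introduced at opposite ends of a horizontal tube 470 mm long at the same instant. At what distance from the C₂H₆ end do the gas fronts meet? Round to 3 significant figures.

257 mm

Distances travelled in equal time are proportional to diffusion rates, so d_C₂H₆/d_N₂O = √(M_N₂O/M_C₂H₆) = √(44.01/30.07) = 1.210.
With d_C₂H₆ + d_N₂O = 470 mm, d_N₂O = 470/(1 + 1.210) = 212.7 mm.
d_C₂H₆ = 470 − 212.7 = 257 mm.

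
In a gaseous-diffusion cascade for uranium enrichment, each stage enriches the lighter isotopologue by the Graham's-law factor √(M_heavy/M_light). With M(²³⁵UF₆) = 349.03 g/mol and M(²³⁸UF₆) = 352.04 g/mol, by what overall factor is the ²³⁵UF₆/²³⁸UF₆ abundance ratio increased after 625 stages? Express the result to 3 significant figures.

14.6

Each stage multiplies the ratio by α = √(352.04/349.03), so after 625 stages the overall factor is α^625 = (352.04/349.03)^(625/2).
= 1.00862^(625/2) = 14.6.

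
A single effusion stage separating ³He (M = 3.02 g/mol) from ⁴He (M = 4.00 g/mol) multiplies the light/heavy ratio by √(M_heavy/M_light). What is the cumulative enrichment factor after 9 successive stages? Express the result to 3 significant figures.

Overall factor = α^9 with α = √(4.00/3.02), i.e. (4.00/3.02)^(9/2).
= 1.32450^(9/2) = 3.54.

3.54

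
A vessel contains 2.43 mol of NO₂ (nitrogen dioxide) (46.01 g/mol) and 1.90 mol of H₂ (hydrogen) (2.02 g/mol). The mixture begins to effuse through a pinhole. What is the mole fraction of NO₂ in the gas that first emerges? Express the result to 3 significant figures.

0.211

Each component's effusion rate ∝ (its partial pressure)·(1/√M) ∝ n_i/√M_i.
So x_NO₂ in the escaping gas = (n_NO₂/√M_NO₂) / Σ(n_i/√M_i)
= (2.43/√46.01) / (2.43/√46.01 + 1.90/√2.02) = 0.3582/(0.3582 + 1.337) = 0.211.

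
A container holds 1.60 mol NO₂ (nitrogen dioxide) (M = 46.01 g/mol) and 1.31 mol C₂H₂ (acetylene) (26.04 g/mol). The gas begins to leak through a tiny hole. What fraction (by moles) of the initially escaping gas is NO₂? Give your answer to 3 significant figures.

The effusion rate of species i is ∝ p_i/√M_i ∝ n_i/√M_i.
So x_NO₂ in the escaping gas = (n_NO₂/√M_NO₂) / Σ(n_i/√M_i)
= (1.60/√46.01) / (1.60/√46.01 + 1.31/√26.04) = 0.2359/(0.2359 + 0.2567) = 0.479.

0.479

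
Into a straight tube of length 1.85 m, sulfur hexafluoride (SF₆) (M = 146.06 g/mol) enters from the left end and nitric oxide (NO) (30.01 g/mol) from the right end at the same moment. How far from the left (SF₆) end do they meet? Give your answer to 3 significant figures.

0.577 m

Graham's law gives d_SF₆/d_NO = rate_SF₆/rate_NO = √(M_NO/M_SF₆) = √(30.01/146.06) = 0.4533.
With d_SF₆ + d_NO = 1.85 m, d_NO = 1.85/(1 + 0.4533) = 1.273 m.
d_SF₆ = 1.85 − 1.273 = 0.577 m.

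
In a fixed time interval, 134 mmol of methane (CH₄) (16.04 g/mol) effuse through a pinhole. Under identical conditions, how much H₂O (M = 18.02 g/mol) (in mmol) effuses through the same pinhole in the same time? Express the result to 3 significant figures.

126 mmol

Using Graham's law: rate_H₂O/rate_CH₄ = √(M_CH₄/M_H₂O) = √(16.04/18.02) = √0.8901 = 0.9435.
So the amount for H₂O is 134 × 0.9435 = 126 mmol.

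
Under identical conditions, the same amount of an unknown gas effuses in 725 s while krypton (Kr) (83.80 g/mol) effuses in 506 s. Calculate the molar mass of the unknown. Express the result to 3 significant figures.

Using Graham's law: t_X/t_Kr = √(M_X/M_Kr).
725/506 = 1.433 = √(M_X/83.80)
M_X = 83.80 × 1.433² = 83.80 × 2.053 = 172 g/mol

172 g/mol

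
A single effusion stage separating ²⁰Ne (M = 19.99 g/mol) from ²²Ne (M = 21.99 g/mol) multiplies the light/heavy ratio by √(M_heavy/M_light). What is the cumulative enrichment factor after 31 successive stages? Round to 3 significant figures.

After 31 stages the ratio has grown by (√(21.99/19.99))^31 = (21.99/19.99)^(31/2).
= 1.10005^(31/2) = 4.38.

4.38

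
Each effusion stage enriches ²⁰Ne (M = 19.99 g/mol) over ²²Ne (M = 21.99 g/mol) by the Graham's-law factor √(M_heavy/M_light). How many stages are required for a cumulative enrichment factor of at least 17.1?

60

Single-stage factor α = √(21.99/19.99), so ln α = ½ ln(1.10005) = 0.04768.
Need α^N ≥ 17.1 ⇒ N ≥ ln(17.1) / ln α = 2.839 / 0.04768 = 59.55.
So at least 60 stages are needed.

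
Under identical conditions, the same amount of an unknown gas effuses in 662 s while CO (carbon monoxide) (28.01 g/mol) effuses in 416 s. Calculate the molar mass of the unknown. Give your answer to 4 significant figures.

By Graham's law, t_X/t_CO = √(M_X/M_CO).
662/416 = 1.591 = √(M_X/28.01)
M_X = 28.01 × 1.591² = 28.01 × 2.532 = 70.93 g/mol

70.93 g/mol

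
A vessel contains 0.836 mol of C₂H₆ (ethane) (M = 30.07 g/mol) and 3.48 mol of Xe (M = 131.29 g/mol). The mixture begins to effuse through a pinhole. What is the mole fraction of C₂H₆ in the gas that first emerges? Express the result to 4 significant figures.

0.3342

Each component's effusion rate ∝ (its partial pressure)·(1/√M) ∝ n_i/√M_i.
x_C₂H₆(eff) = (n_C₂H₆/√M_C₂H₆) / (n_C₂H₆/√M_C₂H₆ + n_Xe/√M_Xe)
= (0.836/√30.07) / (0.836/√30.07 + 3.48/√131.29) = 0.1525/(0.1525 + 0.3037) = 0.3342.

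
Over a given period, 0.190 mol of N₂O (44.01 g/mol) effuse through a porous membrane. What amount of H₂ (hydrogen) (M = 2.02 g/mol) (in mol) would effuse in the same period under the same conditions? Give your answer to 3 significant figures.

0.887 mol

Using Graham's law: rate_H₂/rate_N₂O = √(M_N₂O/M_H₂) = √(44.01/2.02) = √21.79 = 4.668.
So the amount for H₂ is 0.190 × 4.668 = 0.887 mol.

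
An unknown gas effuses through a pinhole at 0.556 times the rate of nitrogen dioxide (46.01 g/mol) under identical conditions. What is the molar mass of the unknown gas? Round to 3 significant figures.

149 g/mol

Graham's law gives rate_X/rate_NO₂ = √(M_NO₂/M_X).
0.556 = √(46.01/M_X)
M_X = 46.01 / 0.556² = 46.01 / 0.3091 = 149 g/mol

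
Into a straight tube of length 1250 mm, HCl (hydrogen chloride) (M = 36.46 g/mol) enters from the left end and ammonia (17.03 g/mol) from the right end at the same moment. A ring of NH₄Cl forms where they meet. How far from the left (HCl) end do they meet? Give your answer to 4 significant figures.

Graham's law gives d_HCl/d_NH₃ = rate_HCl/rate_NH₃ = √(M_NH₃/M_HCl) = √(17.03/36.46) = 0.6834.
With d_HCl + d_NH₃ = 1250 mm, d_NH₃ = 1250/(1 + 0.6834) = 742.5 mm.
d_HCl = 1250 − 742.5 = 507.5 mm.

507.5 mm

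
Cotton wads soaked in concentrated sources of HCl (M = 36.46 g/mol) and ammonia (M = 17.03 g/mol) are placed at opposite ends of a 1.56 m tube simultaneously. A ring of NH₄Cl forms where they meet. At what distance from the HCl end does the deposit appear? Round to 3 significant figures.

Graham's law gives d_HCl/d_NH₃ = rate_HCl/rate_NH₃ = √(M_NH₃/M_HCl) = √(17.03/36.46) = 0.6834.
With d_HCl + d_NH₃ = 1.56 m, d_NH₃ = 1.56/(1 + 0.6834) = 0.9267 m.
d_HCl = 1.56 − 0.9267 = 0.633 m.

0.633 m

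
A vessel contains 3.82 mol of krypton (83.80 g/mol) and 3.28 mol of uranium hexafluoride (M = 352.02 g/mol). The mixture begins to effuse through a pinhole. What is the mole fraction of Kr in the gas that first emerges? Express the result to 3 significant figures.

0.705

Effusion rate of each component ∝ n_i/√M_i (partial pressure × 1/√M).
x_Kr(eff) = (n_Kr/√M_Kr) / (n_Kr/√M_Kr + n_UF₆/√M_UF₆)
= (3.82/√83.80) / (3.82/√83.80 + 3.28/√352.02) = 0.4173/(0.4173 + 0.1748) = 0.705.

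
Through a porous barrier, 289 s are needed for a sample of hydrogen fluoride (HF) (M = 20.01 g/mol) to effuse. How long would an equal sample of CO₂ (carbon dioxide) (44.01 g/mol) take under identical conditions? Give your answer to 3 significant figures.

Graham's law gives t_CO₂/t_HF = √(M_CO₂/M_HF) = √(44.01/20.01) = √2.199 = 1.483.
So the time for CO₂ is 289 × 1.483 = 429 s.

429 s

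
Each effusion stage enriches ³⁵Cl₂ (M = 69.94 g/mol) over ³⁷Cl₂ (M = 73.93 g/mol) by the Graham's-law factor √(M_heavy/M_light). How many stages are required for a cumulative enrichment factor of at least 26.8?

Single-stage factor α = √(73.93/69.94), so ln α = ½ ln(1.05705) = 0.02774.
Need α^N ≥ 26.8 ⇒ N ≥ ln(26.8) / ln α = 3.288 / 0.02774 = 118.54.
So at least 119 stages are needed.

119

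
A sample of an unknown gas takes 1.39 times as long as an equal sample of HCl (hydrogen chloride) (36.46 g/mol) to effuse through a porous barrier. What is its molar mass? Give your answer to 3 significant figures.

70.4 g/mol

By Graham's law, t_X/t_HCl = √(M_X/M_HCl).
1.39 = √(M_X/36.46)
M_X = 36.46 × 1.39² = 36.46 × 1.932 = 70.4 g/mol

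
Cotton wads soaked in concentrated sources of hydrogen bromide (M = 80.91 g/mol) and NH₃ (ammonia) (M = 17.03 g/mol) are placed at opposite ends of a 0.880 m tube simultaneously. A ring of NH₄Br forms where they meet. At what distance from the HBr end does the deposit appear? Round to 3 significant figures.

Distances travelled in equal time are proportional to diffusion rates, so d_HBr/d_NH₃ = √(M_NH₃/M_HBr) = √(17.03/80.91) = 0.4588.
With d_HBr + d_NH₃ = 0.880 m, d_NH₃ = 0.880/(1 + 0.4588) = 0.6032 m.
d_HBr = 0.880 − 0.6032 = 0.277 m.

0.277 m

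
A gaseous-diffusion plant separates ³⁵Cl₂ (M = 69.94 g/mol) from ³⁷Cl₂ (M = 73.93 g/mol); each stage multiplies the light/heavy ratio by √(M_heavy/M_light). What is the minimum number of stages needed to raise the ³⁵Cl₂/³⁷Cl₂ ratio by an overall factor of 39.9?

With α = √(73.93/69.94) per stage, ln α = ½ ln(1.05705) = 0.02774.
Need α^N ≥ 39.9 ⇒ N ≥ ln(39.9) / ln α = 3.686 / 0.02774 = 132.89.
So at least 133 stages are needed.

133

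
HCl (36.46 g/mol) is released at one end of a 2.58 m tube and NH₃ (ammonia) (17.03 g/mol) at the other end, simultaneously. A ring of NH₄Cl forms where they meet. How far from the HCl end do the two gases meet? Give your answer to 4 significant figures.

In equal time, each gas travels a distance ∝ its rate ∝ 1/√M, so d_HCl/d_NH₃ = √(M_NH₃/M_HCl) = √(17.03/36.46) = 0.6834.
With d_HCl + d_NH₃ = 2.58 m, d_NH₃ = 2.58/(1 + 0.6834) = 1.533 m.
d_HCl = 2.58 − 1.533 = 1.047 m.

1.047 m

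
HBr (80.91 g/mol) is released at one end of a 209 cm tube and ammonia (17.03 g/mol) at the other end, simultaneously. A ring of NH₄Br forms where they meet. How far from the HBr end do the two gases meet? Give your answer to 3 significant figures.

65.7 cm

Distances travelled in equal time are proportional to diffusion rates, so d_HBr/d_NH₃ = √(M_NH₃/M_HBr) = √(17.03/80.91) = 0.4588.
With d_HBr + d_NH₃ = 209 cm, d_NH₃ = 209/(1 + 0.4588) = 143.3 cm.
d_HBr = 209 − 143.3 = 65.7 cm.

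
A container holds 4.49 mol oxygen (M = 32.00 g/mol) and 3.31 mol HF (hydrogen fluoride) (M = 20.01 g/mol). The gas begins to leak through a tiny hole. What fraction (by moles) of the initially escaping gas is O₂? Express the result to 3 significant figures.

0.518

Each component's effusion rate ∝ (its partial pressure)·(1/√M) ∝ n_i/√M_i.
x_O₂(eff) = (n_O₂/√M_O₂) / (n_O₂/√M_O₂ + n_HF/√M_HF)
= (4.49/√32.00) / (4.49/√32.00 + 3.31/√20.01) = 0.7937/(0.7937 + 0.7400) = 0.518.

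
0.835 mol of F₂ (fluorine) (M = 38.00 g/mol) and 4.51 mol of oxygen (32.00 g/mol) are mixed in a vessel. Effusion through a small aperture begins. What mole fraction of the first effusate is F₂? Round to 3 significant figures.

0.145

Effusion rate of each component ∝ n_i/√M_i (partial pressure × 1/√M).
x_F₂(eff) = (n_F₂/√M_F₂) / (n_F₂/√M_F₂ + n_O₂/√M_O₂)
= (0.835/√38.00) / (0.835/√38.00 + 4.51/√32.00) = 0.1355/(0.1355 + 0.7973) = 0.145.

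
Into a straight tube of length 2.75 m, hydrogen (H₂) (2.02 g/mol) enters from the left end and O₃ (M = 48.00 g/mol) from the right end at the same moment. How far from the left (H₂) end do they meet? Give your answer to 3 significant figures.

Graham's law gives d_H₂/d_O₃ = rate_H₂/rate_O₃ = √(M_O₃/M_H₂) = √(48.00/2.02) = 4.875.
With d_H₂ + d_O₃ = 2.75 m, d_O₃ = 2.75/(1 + 4.875) = 0.4681 m.
d_H₂ = 2.75 − 0.4681 = 2.28 m.

2.28 m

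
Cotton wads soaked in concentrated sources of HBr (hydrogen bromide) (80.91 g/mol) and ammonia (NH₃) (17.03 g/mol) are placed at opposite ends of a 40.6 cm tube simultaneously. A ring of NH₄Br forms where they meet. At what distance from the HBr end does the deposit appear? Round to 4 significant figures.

12.77 cm

In equal time, each gas travels a distance ∝ its rate ∝ 1/√M, so d_HBr/d_NH₃ = √(M_NH₃/M_HBr) = √(17.03/80.91) = 0.4588.
With d_HBr + d_NH₃ = 40.6 cm, d_NH₃ = 40.6/(1 + 0.4588) = 27.83 cm.
d_HBr = 40.6 − 27.83 = 12.77 cm.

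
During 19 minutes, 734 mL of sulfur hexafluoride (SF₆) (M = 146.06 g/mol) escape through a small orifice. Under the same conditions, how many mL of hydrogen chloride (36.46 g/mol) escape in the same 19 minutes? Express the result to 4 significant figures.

1469 mL

Graham's law gives rate_HCl/rate_SF₆ = √(M_SF₆/M_HCl) = √(146.06/36.46) = √4.006 = 2.002.
So the volume for HCl is 734 × 2.002 = 1469 mL.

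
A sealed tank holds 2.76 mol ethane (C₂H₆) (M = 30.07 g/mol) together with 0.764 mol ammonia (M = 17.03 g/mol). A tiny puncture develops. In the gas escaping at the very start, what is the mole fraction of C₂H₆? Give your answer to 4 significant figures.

0.7311

Rate_i ∝ x_i/√M_i (Graham's law weighted by mole fraction), so the effusate composition follows n_i/√M_i.
x_C₂H₆(eff) = (n_C₂H₆/√M_C₂H₆) / (n_C₂H₆/√M_C₂H₆ + n_NH₃/√M_NH₃)
= (2.76/√30.07) / (2.76/√30.07 + 0.764/√17.03) = 0.5033/(0.5033 + 0.1851) = 0.7311.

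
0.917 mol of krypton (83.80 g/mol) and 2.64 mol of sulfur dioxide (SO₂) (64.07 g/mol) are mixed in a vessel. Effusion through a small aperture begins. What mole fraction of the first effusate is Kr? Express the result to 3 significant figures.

Each component's effusion rate ∝ (its partial pressure)·(1/√M) ∝ n_i/√M_i.
Mole fraction of Kr in the effusate = (n_Kr/√M_Kr) / (n_Kr/√M_Kr + n_SO₂/√M_SO₂)
= (0.917/√83.80) / (0.917/√83.80 + 2.64/√64.07) = 0.1002/(0.1002 + 0.3298) = 0.233.

0.233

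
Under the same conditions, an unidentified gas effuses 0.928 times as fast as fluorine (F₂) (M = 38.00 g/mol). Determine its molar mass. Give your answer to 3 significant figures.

Since effusion rate ∝ 1/√M, rate_X/rate_F₂ = √(M_F₂/M_X).
0.928 = √(38.00/M_X)
M_X = 38.00 / 0.928² = 38.00 / 0.8612 = 44.1 g/mol

44.1 g/mol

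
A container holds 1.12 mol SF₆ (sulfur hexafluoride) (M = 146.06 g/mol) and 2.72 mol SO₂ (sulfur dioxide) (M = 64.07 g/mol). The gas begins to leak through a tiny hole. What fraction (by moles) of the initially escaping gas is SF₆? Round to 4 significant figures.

The effusion rate of species i is ∝ p_i/√M_i ∝ n_i/√M_i.
So x_SF₆ in the escaping gas = (n_SF₆/√M_SF₆) / Σ(n_i/√M_i)
= (1.12/√146.06) / (1.12/√146.06 + 2.72/√64.07) = 0.09267/(0.09267 + 0.3398) = 0.2143.

0.2143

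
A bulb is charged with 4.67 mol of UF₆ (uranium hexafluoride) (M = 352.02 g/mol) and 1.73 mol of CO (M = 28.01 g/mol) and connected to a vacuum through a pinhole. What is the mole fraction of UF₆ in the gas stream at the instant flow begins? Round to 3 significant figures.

Rate_i ∝ x_i/√M_i (Graham's law weighted by mole fraction), so the effusate composition follows n_i/√M_i.
So x_UF₆ in the escaping gas = (n_UF₆/√M_UF₆) / Σ(n_i/√M_i)
= (4.67/√352.02) / (4.67/√352.02 + 1.73/√28.01) = 0.2489/(0.2489 + 0.3269) = 0.432.

0.432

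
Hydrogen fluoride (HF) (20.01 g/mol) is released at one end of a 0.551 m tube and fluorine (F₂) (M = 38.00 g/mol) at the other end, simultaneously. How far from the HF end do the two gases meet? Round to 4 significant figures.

0.3193 m

Graham's law gives d_HF/d_F₂ = rate_HF/rate_F₂ = √(M_F₂/M_HF) = √(38.00/20.01) = 1.378.
With d_HF + d_F₂ = 0.551 m, d_F₂ = 0.551/(1 + 1.378) = 0.2317 m.
d_HF = 0.551 − 0.2317 = 0.3193 m.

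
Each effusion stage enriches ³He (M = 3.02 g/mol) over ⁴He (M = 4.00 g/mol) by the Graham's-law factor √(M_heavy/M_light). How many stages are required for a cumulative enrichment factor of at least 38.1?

With α = √(4.00/3.02) per stage, ln α = ½ ln(1.32450) = 0.1405.
Need α^N ≥ 38.1 ⇒ N ≥ ln(38.1) / ln α = 3.640 / 0.1405 = 25.91.
So at least 26 stages are needed.

26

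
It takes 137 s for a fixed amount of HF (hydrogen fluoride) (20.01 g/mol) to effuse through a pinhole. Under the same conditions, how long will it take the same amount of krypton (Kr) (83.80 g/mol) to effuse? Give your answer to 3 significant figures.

280 s

Graham's law gives t_Kr/t_HF = √(M_Kr/M_HF) = √(83.80/20.01) = √4.188 = 2.046.
So the time for Kr is 137 × 2.046 = 280 s.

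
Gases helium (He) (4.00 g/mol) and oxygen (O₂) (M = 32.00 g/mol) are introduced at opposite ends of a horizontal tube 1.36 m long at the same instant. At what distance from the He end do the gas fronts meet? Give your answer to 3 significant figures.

The fronts meet when d_He + d_O₂ = L with d_He/d_O₂ = √(M_O₂/M_He) (Graham's law). Here √(M_O₂/M_He) = √(32.00/4.00) = 2.828.
With d_He + d_O₂ = 1.36 m, d_O₂ = 1.36/(1 + 2.828) = 0.3552 m.
d_He = 1.36 − 0.3552 = 1.00 m.

1.00 m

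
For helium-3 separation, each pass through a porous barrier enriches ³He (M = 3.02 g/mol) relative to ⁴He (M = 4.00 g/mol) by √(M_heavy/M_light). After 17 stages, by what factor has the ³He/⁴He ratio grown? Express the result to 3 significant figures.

10.9

Overall factor = α^17 with α = √(4.00/3.02), i.e. (4.00/3.02)^(17/2).
= 1.32450^(17/2) = 10.9.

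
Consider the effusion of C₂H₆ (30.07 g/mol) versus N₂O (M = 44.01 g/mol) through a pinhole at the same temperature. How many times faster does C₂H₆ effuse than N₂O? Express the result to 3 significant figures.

1.21

Using Graham's law: rate_C₂H₆/rate_N₂O = √(M_N₂O/M_C₂H₆) = √(44.01/30.07) = √1.464 = 1.21.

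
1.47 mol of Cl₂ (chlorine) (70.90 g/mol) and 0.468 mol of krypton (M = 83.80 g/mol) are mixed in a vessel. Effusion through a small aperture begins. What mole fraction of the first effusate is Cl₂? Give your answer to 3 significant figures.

Each component's effusion rate ∝ (its partial pressure)·(1/√M) ∝ n_i/√M_i.
So x_Cl₂ in the escaping gas = (n_Cl₂/√M_Cl₂) / Σ(n_i/√M_i)
= (1.47/√70.90) / (1.47/√70.90 + 0.468/√83.80) = 0.1746/(0.1746 + 0.05112) = 0.773.

0.773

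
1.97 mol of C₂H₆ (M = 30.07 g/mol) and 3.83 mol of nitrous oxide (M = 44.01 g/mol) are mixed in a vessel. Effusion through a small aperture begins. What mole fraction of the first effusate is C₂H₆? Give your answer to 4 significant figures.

Effusion rate of each component ∝ n_i/√M_i (partial pressure × 1/√M).
x_C₂H₆(eff) = (n_C₂H₆/√M_C₂H₆) / (n_C₂H₆/√M_C₂H₆ + n_N₂O/√M_N₂O)
= (1.97/√30.07) / (1.97/√30.07 + 3.83/√44.01) = 0.3593/(0.3593 + 0.5773) = 0.3836.

0.3836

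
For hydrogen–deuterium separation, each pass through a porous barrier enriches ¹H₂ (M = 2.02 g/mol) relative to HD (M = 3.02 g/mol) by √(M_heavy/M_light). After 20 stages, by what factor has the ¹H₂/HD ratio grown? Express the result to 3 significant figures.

Overall factor = α^20 with α = √(3.02/2.02), i.e. (3.02/2.02)^(20/2).
= 1.49505^10 = 55.8.

55.8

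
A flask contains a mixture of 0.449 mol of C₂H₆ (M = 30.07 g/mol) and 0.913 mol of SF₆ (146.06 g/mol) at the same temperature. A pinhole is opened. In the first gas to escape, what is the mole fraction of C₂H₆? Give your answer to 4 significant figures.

Each component's effusion rate ∝ (its partial pressure)·(1/√M) ∝ n_i/√M_i.
So x_C₂H₆ in the escaping gas = (n_C₂H₆/√M_C₂H₆) / Σ(n_i/√M_i)
= (0.449/√30.07) / (0.449/√30.07 + 0.913/√146.06) = 0.08188/(0.08188 + 0.07554) = 0.5201.

0.5201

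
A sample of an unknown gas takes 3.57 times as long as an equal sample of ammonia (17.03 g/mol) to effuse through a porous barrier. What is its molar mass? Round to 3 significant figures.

217 g/mol

Using Graham's law: t_X/t_NH₃ = √(M_X/M_NH₃).
3.57 = √(M_X/17.03)
M_X = 17.03 × 3.57² = 17.03 × 12.74 = 217 g/mol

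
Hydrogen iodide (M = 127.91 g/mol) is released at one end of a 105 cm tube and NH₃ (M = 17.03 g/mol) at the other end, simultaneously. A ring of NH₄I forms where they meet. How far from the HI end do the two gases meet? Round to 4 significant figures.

The fronts meet when d_HI + d_NH₃ = L with d_HI/d_NH₃ = √(M_NH₃/M_HI) (Graham's law). Here √(M_NH₃/M_HI) = √(17.03/127.91) = 0.3649.
With d_HI + d_NH₃ = 105 cm, d_NH₃ = 105/(1 + 0.3649) = 76.93 cm.
d_HI = 105 − 76.93 = 28.07 cm.

28.07 cm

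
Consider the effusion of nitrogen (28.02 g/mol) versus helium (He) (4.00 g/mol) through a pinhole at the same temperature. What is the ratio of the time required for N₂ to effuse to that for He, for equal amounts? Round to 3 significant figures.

Using Graham's law: t_N₂/t_He = √(M_N₂/M_He) = √(28.02/4.00) = √7.005 = 2.65.

2.65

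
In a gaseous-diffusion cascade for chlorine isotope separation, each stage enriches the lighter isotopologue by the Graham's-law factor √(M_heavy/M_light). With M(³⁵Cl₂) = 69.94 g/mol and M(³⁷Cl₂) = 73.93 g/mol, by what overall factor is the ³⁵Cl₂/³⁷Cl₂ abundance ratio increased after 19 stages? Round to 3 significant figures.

After 19 stages the ratio has grown by (√(73.93/69.94))^19 = (73.93/69.94)^(19/2).
= 1.05705^(19/2) = 1.69.

1.69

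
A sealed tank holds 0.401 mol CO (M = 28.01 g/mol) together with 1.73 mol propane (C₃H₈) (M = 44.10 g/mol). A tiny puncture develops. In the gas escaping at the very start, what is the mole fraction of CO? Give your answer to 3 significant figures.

0.225

The effusion rate of species i is ∝ p_i/√M_i ∝ n_i/√M_i.
So x_CO in the escaping gas = (n_CO/√M_CO) / Σ(n_i/√M_i)
= (0.401/√28.01) / (0.401/√28.01 + 1.73/√44.10) = 0.07577/(0.07577 + 0.2605) = 0.225.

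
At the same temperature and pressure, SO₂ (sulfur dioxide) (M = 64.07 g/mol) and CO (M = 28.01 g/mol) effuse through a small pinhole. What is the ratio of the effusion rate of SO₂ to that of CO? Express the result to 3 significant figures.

Since effusion rate ∝ 1/√M, rate_SO₂/rate_CO = √(M_CO/M_SO₂) = √(28.01/64.07) = √0.4372 = 0.661.

0.661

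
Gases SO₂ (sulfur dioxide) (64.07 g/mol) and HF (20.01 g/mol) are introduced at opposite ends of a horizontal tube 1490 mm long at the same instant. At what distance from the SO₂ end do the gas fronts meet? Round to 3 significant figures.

534 mm

The fronts meet when d_SO₂ + d_HF = L with d_SO₂/d_HF = √(M_HF/M_SO₂) (Graham's law). Here √(M_HF/M_SO₂) = √(20.01/64.07) = 0.5589.
With d_SO₂ + d_HF = 1490 mm, d_HF = 1490/(1 + 0.5589) = 955.8 mm.
d_SO₂ = 1490 − 955.8 = 534 mm.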